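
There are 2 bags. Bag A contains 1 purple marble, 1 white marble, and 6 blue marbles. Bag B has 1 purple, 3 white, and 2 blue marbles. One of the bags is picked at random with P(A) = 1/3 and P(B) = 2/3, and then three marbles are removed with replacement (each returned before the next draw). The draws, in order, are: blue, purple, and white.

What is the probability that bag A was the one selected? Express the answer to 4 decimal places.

0.1742

Compute the likelihood of the observed sequence for each case: P(data | bag A) = (6/8)(1/8)(1/8) = 0.011719; P(data | bag B) = (2/6)(1/6)(3/6) = 0.027778.
The prior-weighted likelihoods are 1/3 · 0.011719 = 0.0039062, 2/3 · 0.027778 = 0.018519; summing to 0.022425.
Hence P(bag A | data) = (0.0039062) / (0.022425) = 0.17419.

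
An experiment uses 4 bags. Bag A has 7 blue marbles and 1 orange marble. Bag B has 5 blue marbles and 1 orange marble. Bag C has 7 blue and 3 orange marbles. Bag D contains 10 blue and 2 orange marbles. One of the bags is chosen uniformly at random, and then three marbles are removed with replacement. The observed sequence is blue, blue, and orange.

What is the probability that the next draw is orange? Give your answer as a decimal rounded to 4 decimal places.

0.1996

The likelihood of the observed sequence under each hypothesis: P(data | bag A) = (7/8)(7/8)(1/8) = 0.095703; P(data | bag B) = (5/6)(5/6)(1/6) = 0.11574; P(data | bag C) = (7/10)(7/10)(3/10) = 0.147; P(data | bag D) = (10/12)(10/12)(2/12) = 0.11574.
Weighting by the prior gives 1/4 · 0.095703 = 0.023926, 1/4 · 0.11574 = 0.028935, 1/4 · 0.147 = 0.03675, 1/4 · 0.11574 = 0.028935; with total 0.11855.
Dividing through by the total gives posterior P(bag A | data) = 0.20183, P(bag B | data) = 0.24408, P(bag C | data) = 0.31001, P(bag D | data) = 0.24408.
The predictive probability is P(orange next | data) = (1/8)(0.20183) + (1/6)(0.24408) + (3/10)(0.31001) + (1/6)(0.24408) = 0.19959.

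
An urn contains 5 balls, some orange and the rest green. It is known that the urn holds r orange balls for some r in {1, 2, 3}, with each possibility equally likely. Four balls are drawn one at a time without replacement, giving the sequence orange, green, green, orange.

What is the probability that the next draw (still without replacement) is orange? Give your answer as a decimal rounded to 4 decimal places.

0.5000

Under each hypothesis, the probability of the observed sequence is: P(data | r = 1) = (1/5)(4/4)(3/3)(0/2) = 0; P(data | r = 2) = (2/5)(3/4)(2/3)(1/2) = 1/10; P(data | r = 3) = (3/5)(2/4)(1/3)(2/2) = 1/10.
The prior-weighted likelihoods are 1/3 · 0 = 0, 1/3 · 1/10 = 1/30, 1/3 · 1/10 = 1/30; these sum to 1/15.
The posterior is then P(r = 1 | data) = 0, P(r = 2 | data) = 1/2, P(r = 3 | data) = 1/2.
So P(orange next | data) = Σ P(orange next | H) P(H | data) = (0)(1/2) + (1)(1/2) = 1/2.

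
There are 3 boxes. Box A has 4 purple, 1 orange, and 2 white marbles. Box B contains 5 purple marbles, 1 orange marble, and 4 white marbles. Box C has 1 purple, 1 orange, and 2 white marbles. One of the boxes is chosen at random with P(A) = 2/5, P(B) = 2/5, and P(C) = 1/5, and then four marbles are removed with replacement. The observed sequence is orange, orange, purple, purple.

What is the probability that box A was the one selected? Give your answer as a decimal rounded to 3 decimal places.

For each hypothesis, P(data | H) works out to: P(data | box A) = (1/7)(1/7)(4/7)(4/7) = 0.0066639; P(data | box B) = (1/10)(1/10)(5/10)(5/10) = 0.0025; P(data | box C) = (1/4)(1/4)(1/4)(1/4) = 0.0039062.
The prior-weighted likelihoods are 2/5 · 0.0066639 = 0.0026656, 2/5 · 0.0025 = 0.001, 1/5 · 0.0039062 = 0.00078125; with total 0.0044468.
Therefore the posterior P(box A | data) = (0.0026656) / (0.0044468) = 0.59943.

0.599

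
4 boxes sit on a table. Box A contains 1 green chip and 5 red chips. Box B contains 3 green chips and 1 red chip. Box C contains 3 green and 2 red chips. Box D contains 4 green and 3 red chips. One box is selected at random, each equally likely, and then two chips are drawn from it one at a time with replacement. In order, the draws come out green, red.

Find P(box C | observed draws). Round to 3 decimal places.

0.296

Compute the likelihood of the observed sequence for each case: P(data | box A) = (1/6)(5/6) = 0.13889; P(data | box B) = (3/4)(1/4) = 0.1875; P(data | box C) = (3/5)(2/5) = 0.24; P(data | box D) = (4/7)(3/7) = 0.2449.
Weighting by the prior gives 1/4 · 0.13889 = 0.034722, 1/4 · 0.1875 = 0.046875, 1/4 · 0.24 = 0.06, 1/4 · 0.2449 = 0.061224; with total 0.20282.
Hence P(box C | data) = (0.06) / (0.20282) = 0.29583.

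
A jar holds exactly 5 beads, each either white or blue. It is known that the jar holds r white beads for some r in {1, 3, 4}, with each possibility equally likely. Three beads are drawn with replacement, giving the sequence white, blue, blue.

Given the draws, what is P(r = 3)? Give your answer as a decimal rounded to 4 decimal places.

Compute the likelihood of the observed sequence for each case: P(data | r = 1) = (1/5)(4/5)(4/5) = 16/125; P(data | r = 3) = (3/5)(2/5)(2/5) = 12/125; P(data | r = 4) = (4/5)(1/5)(1/5) = 4/125.
Multiplying each by its prior: 1/3 · 16/125 = 16/375, 1/3 · 12/125 = 4/125, 1/3 · 4/125 = 4/375; with total 32/375.
Therefore the posterior P(r = 3 | data) = (4/125) / (32/375) = 3/8.

0.3750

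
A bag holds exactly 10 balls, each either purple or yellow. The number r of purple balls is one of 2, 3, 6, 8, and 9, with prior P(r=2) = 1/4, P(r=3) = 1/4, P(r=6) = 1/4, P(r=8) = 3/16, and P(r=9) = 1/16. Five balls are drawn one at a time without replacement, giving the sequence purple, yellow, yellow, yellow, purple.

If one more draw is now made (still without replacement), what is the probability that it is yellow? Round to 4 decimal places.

0.6878

The likelihood of the observed sequence under each hypothesis: P(data | r = 2) = (2/10)(8/9)(7/8)(6/7)(1/6) = 0.022222; P(data | r = 3) = (3/10)(7/9)(6/8)(5/7)(2/6) = 0.041667; P(data | r = 6) = (6/10)(4/9)(3/8)(2/7)(5/6) = 0.02381; P(data | r = 8) = (8/10)(2/9)(1/8)(0/7) = 0; P(data | r = 9) = (9/10)(1/9)(0/8) = 0.
The prior-weighted likelihoods are 1/4 · 0.022222 = 0.0055556, 1/4 · 0.041667 = 0.010417, 1/4 · 0.02381 = 0.0059524, 3/16 · 0 = 0, 1/16 · 0 = 0; summing to 0.021925.
Normalising, the posterior is P(r = 2 | data) = 0.25339, P(r = 3 | data) = 0.47511, P(r = 6 | data) = 0.27149, P(r = 8 | data) = 0, P(r = 9 | data) = 0.
The predictive probability is P(yellow next | data) = (1)(0.25339) + (4/5)(0.47511) + (1/5)(0.27149) = 0.68778.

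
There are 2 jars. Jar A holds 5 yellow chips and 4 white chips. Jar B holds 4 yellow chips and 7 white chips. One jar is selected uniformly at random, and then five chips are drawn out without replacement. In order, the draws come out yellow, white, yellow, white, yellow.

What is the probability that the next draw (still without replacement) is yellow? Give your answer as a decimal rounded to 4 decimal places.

0.4079

Under each hypothesis, the probability of the observed sequence is: P(data | jar A) = (5/9)(4/8)(4/7)(3/6)(3/5) = 0.047619; P(data | jar B) = (4/11)(7/10)(3/9)(6/8)(2/7) = 0.018182.
The prior-weighted likelihoods are 1/2 · 0.047619 = 0.02381, 1/2 · 0.018182 = 0.0090909; summing to 0.0329.
The posterior is then P(jar A | data) = 0.72368, P(jar B | data) = 0.27632.
The predictive probability is P(yellow next | data) = (1/2)(0.72368) + (1/6)(0.27632) = 0.40789.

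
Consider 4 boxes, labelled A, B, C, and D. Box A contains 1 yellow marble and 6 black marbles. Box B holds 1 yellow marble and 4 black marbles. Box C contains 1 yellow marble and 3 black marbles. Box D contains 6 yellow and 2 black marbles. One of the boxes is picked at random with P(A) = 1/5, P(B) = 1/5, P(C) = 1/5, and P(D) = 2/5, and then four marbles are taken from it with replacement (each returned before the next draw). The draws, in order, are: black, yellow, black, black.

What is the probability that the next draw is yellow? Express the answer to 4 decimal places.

0.2405

For each hypothesis, P(data | H) works out to: P(data | box A) = (6/7)(1/7)(6/7)(6/7) = 0.089963; P(data | box B) = (4/5)(1/5)(4/5)(4/5) = 0.1024; P(data | box C) = (3/4)(1/4)(3/4)(3/4) = 0.10547; P(data | box D) = (2/8)(6/8)(2/8)(2/8) = 0.011719.
Weighting by the prior gives 1/5 · 0.089963 = 0.017993, 1/5 · 0.1024 = 0.02048, 1/5 · 0.10547 = 0.021094, 2/5 · 0.011719 = 0.0046875; these sum to 0.064254.
Dividing through by the total gives posterior P(box A | data) = 0.28002, P(box B | data) = 0.31874, P(box C | data) = 0.32829, P(box D | data) = 0.072953.
Averaging over the posterior, P(yellow next | data) = (1/7)(0.28002) + (1/5)(0.31874) + (1/4)(0.32829) + (3/4)(0.072953) = 0.24054.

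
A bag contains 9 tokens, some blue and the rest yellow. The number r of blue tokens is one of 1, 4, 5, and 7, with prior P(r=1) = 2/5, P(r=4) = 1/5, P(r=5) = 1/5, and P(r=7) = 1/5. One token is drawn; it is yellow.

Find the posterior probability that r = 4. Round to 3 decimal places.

The likelihood of this draw under each hypothesis: P(data | r = 1) = (8/9) = 8/9; P(data | r = 4) = (5/9) = 5/9; P(data | r = 5) = (4/9) = 4/9; P(data | r = 7) = (2/9) = 2/9.
The prior-weighted likelihoods are 2/5 · 8/9 = 16/45, 1/5 · 5/9 = 1/9, 1/5 · 4/9 = 4/45, 1/5 · 2/9 = 2/45; with total 3/5.
Therefore the posterior P(r = 4 | data) = (1/9) / (3/5) = 5/27.

0.185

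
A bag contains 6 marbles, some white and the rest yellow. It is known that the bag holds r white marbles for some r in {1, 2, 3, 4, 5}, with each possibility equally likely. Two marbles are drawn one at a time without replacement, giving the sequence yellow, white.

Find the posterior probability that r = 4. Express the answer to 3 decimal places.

The likelihood of the observed sequence under each hypothesis: P(data | r = 1) = (5/6)(1/5) = 1/6; P(data | r = 2) = (4/6)(2/5) = 4/15; P(data | r = 3) = (3/6)(3/5) = 3/10; P(data | r = 4) = (2/6)(4/5) = 4/15; P(data | r = 5) = (1/6)(5/5) = 1/6.
Multiplying each by its prior: 1/5 · 1/6 = 1/30, 1/5 · 4/15 = 4/75, 1/5 · 3/10 = 3/50, 1/5 · 4/15 = 4/75, 1/5 · 1/6 = 1/30; with total 7/30.
By Bayes' rule, P(r = 4 | data) = (4/75) / (7/30) = 8/35.

0.229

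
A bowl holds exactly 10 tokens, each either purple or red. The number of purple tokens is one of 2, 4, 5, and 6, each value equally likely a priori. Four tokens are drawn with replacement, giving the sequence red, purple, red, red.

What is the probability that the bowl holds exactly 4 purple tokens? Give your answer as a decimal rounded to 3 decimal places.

For each hypothesis, P(data | H) works out to: P(data | r = 2) = (8/10)(2/10)(8/10)(8/10) = 0.1024; P(data | r = 4) = (6/10)(4/10)(6/10)(6/10) = 0.0864; P(data | r = 5) = (5/10)(5/10)(5/10)(5/10) = 0.0625; P(data | r = 6) = (4/10)(6/10)(4/10)(4/10) = 0.0384.
Weighting by the prior gives 1/4 · 0.1024 = 0.0256, 1/4 · 0.0864 = 0.0216, 1/4 · 0.0625 = 0.015625, 1/4 · 0.0384 = 0.0096; with total 0.072425.
By Bayes' rule, P(r = 4 | data) = (0.0216) / (0.072425) = 0.29824.

0.298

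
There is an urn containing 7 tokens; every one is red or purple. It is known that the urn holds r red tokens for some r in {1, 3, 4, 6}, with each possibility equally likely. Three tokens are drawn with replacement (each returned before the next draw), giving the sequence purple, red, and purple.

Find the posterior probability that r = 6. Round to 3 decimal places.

0.048

For each hypothesis, P(data | H) works out to: P(data | r = 1) = (6/7)(1/7)(6/7) = 36/343; P(data | r = 3) = (4/7)(3/7)(4/7) = 48/343; P(data | r = 4) = (3/7)(4/7)(3/7) = 36/343; P(data | r = 6) = (1/7)(6/7)(1/7) = 6/343.
Weighting by the prior gives 1/4 · 36/343 = 9/343, 1/4 · 48/343 = 12/343, 1/4 · 36/343 = 9/343, 1/4 · 6/343 = 3/686; summing to 9/98.
So P(r = 6 | data) = (3/686) / (9/98) = 1/21.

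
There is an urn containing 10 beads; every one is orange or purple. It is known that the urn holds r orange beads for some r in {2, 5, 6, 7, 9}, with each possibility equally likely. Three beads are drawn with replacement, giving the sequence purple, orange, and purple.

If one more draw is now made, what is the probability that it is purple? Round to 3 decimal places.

0.530

Compute the likelihood of the observed sequence for each case: P(data | r = 2) = (8/10)(2/10)(8/10) = 0.128; P(data | r = 5) = (5/10)(5/10)(5/10) = 0.125; P(data | r = 6) = (4/10)(6/10)(4/10) = 0.096; P(data | r = 7) = (3/10)(7/10)(3/10) = 0.063; P(data | r = 9) = (1/10)(9/10)(1/10) = 0.009.
Weighting by the prior gives 1/5 · 0.128 = 0.0256, 1/5 · 0.125 = 0.025, 1/5 · 0.096 = 0.0192, 1/5 · 0.063 = 0.0126, 1/5 · 0.009 = 0.0018; these sum to 0.0842.
Dividing through by the total gives posterior P(r = 2 | data) = 0.30404, P(r = 5 | data) = 0.29691, P(r = 6 | data) = 0.22803, P(r = 7 | data) = 0.14964, P(r = 9 | data) = 0.021378.
So P(purple next | data) = Σ P(purple next | H) P(H | data) = (4/5)(0.30404) + (1/2)(0.29691) + (2/5)(0.22803) + (3/10)(0.14964) + (1/10)(0.021378) = 0.52993.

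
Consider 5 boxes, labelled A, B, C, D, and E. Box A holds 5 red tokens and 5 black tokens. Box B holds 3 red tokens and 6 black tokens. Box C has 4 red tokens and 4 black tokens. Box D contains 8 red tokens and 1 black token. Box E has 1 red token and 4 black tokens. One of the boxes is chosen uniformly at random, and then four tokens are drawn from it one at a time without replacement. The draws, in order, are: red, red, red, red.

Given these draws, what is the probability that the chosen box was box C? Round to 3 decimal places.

Under each hypothesis, the probability of the observed sequence is: P(data | box A) = (5/10)(4/9)(3/8)(2/7) = 0.02381; P(data | box B) = (3/9)(2/8)(1/7)(0/6) = 0; P(data | box C) = (4/8)(3/7)(2/6)(1/5) = 0.014286; P(data | box D) = (8/9)(7/8)(6/7)(5/6) = 0.55556; P(data | box E) = (1/5)(0/4) = 0.
Multiplying each by its prior: 1/5 · 0.02381 = 0.0047619, 1/5 · 0 = 0, 1/5 · 0.014286 = 0.0028571, 1/5 · 0.55556 = 0.11111, 1/5 · 0 = 0; these sum to 0.11873.
So P(box C | data) = (0.0028571) / (0.11873) = 0.024064.

0.024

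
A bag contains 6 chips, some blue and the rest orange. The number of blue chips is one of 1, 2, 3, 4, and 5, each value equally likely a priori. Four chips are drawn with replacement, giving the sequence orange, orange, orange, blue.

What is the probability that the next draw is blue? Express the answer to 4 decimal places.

For each hypothesis, P(data | H) works out to: P(data | r = 1) = (5/6)(5/6)(5/6)(1/6) = 0.096451; P(data | r = 2) = (4/6)(4/6)(4/6)(2/6) = 0.098765; P(data | r = 3) = (3/6)(3/6)(3/6)(3/6) = 0.0625; P(data | r = 4) = (2/6)(2/6)(2/6)(4/6) = 0.024691; P(data | r = 5) = (1/6)(1/6)(1/6)(5/6) = 0.003858.
The prior-weighted likelihoods are 1/5 · 0.096451 = 0.01929, 1/5 · 0.098765 = 0.019753, 1/5 · 0.0625 = 0.0125, 1/5 · 0.024691 = 0.0049383, 1/5 · 0.003858 = 0.0007716; summing to 0.057253.
The posterior is then P(r = 1 | data) = 0.33693, P(r = 2 | data) = 0.34501, P(r = 3 | data) = 0.21833, P(r = 4 | data) = 0.086253, P(r = 5 | data) = 0.013477.
The predictive probability is P(blue next | data) = (1/6)(0.33693) + (1/3)(0.34501) + (1/2)(0.21833) + (2/3)(0.086253) + (5/6)(0.013477) = 0.34906.

0.3491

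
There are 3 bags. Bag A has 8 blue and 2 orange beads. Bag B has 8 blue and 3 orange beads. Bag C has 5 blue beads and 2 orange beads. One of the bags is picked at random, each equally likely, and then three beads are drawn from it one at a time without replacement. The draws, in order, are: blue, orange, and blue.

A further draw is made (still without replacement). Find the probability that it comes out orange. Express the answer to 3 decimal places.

0.218

Compute the likelihood of the observed sequence for each case: P(data | bag A) = (8/10)(2/9)(7/8) = 0.15556; P(data | bag B) = (8/11)(3/10)(7/9) = 0.1697; P(data | bag C) = (5/7)(2/6)(4/5) = 0.19048.
Multiplying each by its prior: 1/3 · 0.15556 = 0.051852, 1/3 · 0.1697 = 0.056566, 1/3 · 0.19048 = 0.063492; these sum to 0.17191.
Dividing through by the total gives posterior P(bag A | data) = 0.30162, P(bag B | data) = 0.32904, P(bag C | data) = 0.36933.
The predictive probability is P(orange next | data) = (1/7)(0.30162) + (1/4)(0.32904) + (1/4)(0.36933) = 0.21768.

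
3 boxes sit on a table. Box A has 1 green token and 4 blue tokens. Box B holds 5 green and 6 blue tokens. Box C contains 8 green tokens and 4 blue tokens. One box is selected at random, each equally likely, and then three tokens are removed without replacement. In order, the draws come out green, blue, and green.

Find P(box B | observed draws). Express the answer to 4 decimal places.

The likelihood of the observed sequence under each hypothesis: P(data | box A) = (1/5)(4/4)(0/3) = 0; P(data | box B) = (5/11)(6/10)(4/9) = 4/33; P(data | box C) = (8/12)(4/11)(7/10) = 28/165.
The prior-weighted likelihoods are 1/3 · 0 = 0, 1/3 · 4/33 = 4/99, 1/3 · 28/165 = 28/495; summing to 16/165.
By Bayes' rule, P(box B | data) = (4/99) / (16/165) = 5/12.

0.4167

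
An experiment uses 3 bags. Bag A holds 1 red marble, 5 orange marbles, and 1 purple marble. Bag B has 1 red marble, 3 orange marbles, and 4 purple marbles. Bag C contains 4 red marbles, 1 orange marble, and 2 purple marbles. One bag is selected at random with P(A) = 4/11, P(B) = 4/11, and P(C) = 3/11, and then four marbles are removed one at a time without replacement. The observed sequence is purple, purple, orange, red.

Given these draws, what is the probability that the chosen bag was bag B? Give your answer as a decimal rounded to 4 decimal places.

0.7500

The likelihood of the observed sequence under each hypothesis: P(data | bag A) = (1/7)(0/6) = 0; P(data | bag B) = (4/8)(3/7)(3/6)(1/5) = 3/140; P(data | bag C) = (2/7)(1/6)(1/5)(4/4) = 1/105.
Weighting by the prior gives 4/11 · 0 = 0, 4/11 · 3/140 = 3/385, 3/11 · 1/105 = 1/385; with total 4/385.
Hence P(bag B | data) = (3/385) / (4/385) = 3/4.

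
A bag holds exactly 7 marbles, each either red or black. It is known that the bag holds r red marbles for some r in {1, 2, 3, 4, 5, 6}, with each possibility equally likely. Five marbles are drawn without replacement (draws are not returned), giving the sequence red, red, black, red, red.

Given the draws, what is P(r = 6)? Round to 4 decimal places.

The likelihood of the observed sequence under each hypothesis: P(data | r = 1) = (1/7)(0/6) = 0; P(data | r = 2) = (2/7)(1/6)(5/5)(0/4) = 0; P(data | r = 3) = (3/7)(2/6)(4/5)(1/4)(0/3) = 0; P(data | r = 4) = (4/7)(3/6)(3/5)(2/4)(1/3) = 1/35; P(data | r = 5) = (5/7)(4/6)(2/5)(3/4)(2/3) = 2/21; P(data | r = 6) = (6/7)(5/6)(1/5)(4/4)(3/3) = 1/7.
Multiplying each by its prior: 1/6 · 0 = 0, 1/6 · 0 = 0, 1/6 · 0 = 0, 1/6 · 1/35 = 1/210, 1/6 · 2/21 = 1/63, 1/6 · 1/7 = 1/42; summing to 2/45.
Therefore the posterior P(r = 6 | data) = (1/42) / (2/45) = 15/28.

0.5357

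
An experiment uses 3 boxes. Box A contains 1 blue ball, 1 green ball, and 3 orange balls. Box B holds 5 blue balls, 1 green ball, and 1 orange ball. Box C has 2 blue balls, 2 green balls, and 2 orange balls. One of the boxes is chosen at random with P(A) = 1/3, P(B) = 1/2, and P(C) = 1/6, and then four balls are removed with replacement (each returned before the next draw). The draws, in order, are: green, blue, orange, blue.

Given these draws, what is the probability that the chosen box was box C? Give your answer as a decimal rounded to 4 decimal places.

0.2321

Under each hypothesis, the probability of the observed sequence is: P(data | box A) = (1/5)(1/5)(3/5)(1/5) = 0.0048; P(data | box B) = (1/7)(5/7)(1/7)(5/7) = 0.010412; P(data | box C) = (2/6)(2/6)(2/6)(2/6) = 0.012346.
The prior-weighted likelihoods are 1/3 · 0.0048 = 0.0016, 1/2 · 0.010412 = 0.0052062, 1/6 · 0.012346 = 0.0020576; these sum to 0.0088638.
By Bayes' rule, P(box C | data) = (0.0020576) / (0.0088638) = 0.23214.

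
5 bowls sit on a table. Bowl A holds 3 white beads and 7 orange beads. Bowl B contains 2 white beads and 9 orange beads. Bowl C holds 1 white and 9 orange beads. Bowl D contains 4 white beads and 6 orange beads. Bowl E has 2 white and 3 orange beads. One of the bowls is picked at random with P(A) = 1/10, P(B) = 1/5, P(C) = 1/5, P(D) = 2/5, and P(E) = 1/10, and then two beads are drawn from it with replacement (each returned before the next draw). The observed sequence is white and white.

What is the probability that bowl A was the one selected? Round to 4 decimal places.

0.0922

The likelihood of the observed sequence under each hypothesis: P(data | bowl A) = (3/10)(3/10) = 0.09; P(data | bowl B) = (2/11)(2/11) = 0.033058; P(data | bowl C) = (1/10)(1/10) = 0.01; P(data | bowl D) = (4/10)(4/10) = 0.16; P(data | bowl E) = (2/5)(2/5) = 0.16.
Weighting by the prior gives 1/10 · 0.09 = 0.009, 1/5 · 0.033058 = 0.0066116, 1/5 · 0.01 = 0.002, 2/5 · 0.16 = 0.064, 1/10 · 0.16 = 0.016; these sum to 0.097612.
By Bayes' rule, P(bowl A | data) = (0.009) / (0.097612) = 0.092202.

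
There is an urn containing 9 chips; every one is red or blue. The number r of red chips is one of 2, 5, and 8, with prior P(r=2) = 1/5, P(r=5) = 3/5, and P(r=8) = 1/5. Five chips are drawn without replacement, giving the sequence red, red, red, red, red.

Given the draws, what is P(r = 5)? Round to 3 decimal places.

0.051

Compute the likelihood of the observed sequence for each case: P(data | r = 2) = (2/9)(1/8)(0/7) = 0; P(data | r = 5) = (5/9)(4/8)(3/7)(2/6)(1/5) = 1/126; P(data | r = 8) = (8/9)(7/8)(6/7)(5/6)(4/5) = 4/9.
The prior-weighted likelihoods are 1/5 · 0 = 0, 3/5 · 1/126 = 1/210, 1/5 · 4/9 = 4/45; summing to 59/630.
So P(r = 5 | data) = (1/210) / (59/630) = 3/59.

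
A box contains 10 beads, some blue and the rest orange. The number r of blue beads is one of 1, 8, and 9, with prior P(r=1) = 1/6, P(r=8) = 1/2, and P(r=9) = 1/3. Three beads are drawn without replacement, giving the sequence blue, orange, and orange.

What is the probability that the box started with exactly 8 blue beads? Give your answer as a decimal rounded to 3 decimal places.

For each hypothesis, P(data | H) works out to: P(data | r = 1) = (1/10)(9/9)(8/8) = 1/10; P(data | r = 8) = (8/10)(2/9)(1/8) = 1/45; P(data | r = 9) = (9/10)(1/9)(0/8) = 0.
The prior-weighted likelihoods are 1/6 · 1/10 = 1/60, 1/2 · 1/45 = 1/90, 1/3 · 0 = 0; these sum to 1/36.
By Bayes' rule, P(r = 8 | data) = (1/90) / (1/36) = 2/5.

0.400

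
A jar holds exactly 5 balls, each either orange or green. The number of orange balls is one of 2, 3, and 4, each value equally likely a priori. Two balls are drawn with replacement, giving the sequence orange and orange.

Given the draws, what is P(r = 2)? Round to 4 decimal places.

0.1379

Compute the likelihood of the observed sequence for each case: P(data | r = 2) = (2/5)(2/5) = 4/25; P(data | r = 3) = (3/5)(3/5) = 9/25; P(data | r = 4) = (4/5)(4/5) = 16/25.
Multiplying each by its prior: 1/3 · 4/25 = 4/75, 1/3 · 9/25 = 3/25, 1/3 · 16/25 = 16/75; with total 29/75.
Hence P(r = 2 | data) = (4/75) / (29/75) = 4/29.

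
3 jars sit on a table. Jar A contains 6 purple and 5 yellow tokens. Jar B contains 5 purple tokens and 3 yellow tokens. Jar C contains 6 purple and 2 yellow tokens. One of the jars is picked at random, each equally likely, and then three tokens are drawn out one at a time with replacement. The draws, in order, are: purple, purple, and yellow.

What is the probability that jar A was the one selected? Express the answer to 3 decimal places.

0.320

Compute the likelihood of the observed sequence for each case: P(data | jar A) = (6/11)(6/11)(5/11) = 0.13524; P(data | jar B) = (5/8)(5/8)(3/8) = 0.14648; P(data | jar C) = (6/8)(6/8)(2/8) = 0.14062.
Multiplying each by its prior: 1/3 · 0.13524 = 0.045079, 1/3 · 0.14648 = 0.048828, 1/3 · 0.14062 = 0.046875; summing to 0.14078.
Therefore the posterior P(jar A | data) = (0.045079) / (0.14078) = 0.3202.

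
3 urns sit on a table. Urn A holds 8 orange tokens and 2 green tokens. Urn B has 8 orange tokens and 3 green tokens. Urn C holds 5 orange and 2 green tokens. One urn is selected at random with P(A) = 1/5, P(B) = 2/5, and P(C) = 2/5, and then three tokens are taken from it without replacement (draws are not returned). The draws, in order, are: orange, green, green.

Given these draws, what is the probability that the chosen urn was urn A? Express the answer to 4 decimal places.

Under each hypothesis, the probability of the observed sequence is: P(data | urn A) = (8/10)(2/9)(1/8) = 0.022222; P(data | urn B) = (8/11)(3/10)(2/9) = 0.048485; P(data | urn C) = (5/7)(2/6)(1/5) = 0.047619.
Multiplying each by its prior: 1/5 · 0.022222 = 0.0044444, 2/5 · 0.048485 = 0.019394, 2/5 · 0.047619 = 0.019048; with total 0.042886.
By Bayes' rule, P(urn A | data) = (0.0044444) / (0.042886) = 0.10363.

0.1036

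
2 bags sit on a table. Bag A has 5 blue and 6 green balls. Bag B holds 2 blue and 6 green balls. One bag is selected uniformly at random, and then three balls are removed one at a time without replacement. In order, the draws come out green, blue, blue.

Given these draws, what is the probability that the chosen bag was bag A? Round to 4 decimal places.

0.7724

The likelihood of the observed sequence under each hypothesis: P(data | bag A) = (6/11)(5/10)(4/9) = 0.12121; P(data | bag B) = (6/8)(2/7)(1/6) = 0.035714.
Multiplying each by its prior: 1/2 · 0.12121 = 0.060606, 1/2 · 0.035714 = 0.017857; summing to 0.078463.
Hence P(bag A | data) = (0.060606) / (0.078463) = 0.77241.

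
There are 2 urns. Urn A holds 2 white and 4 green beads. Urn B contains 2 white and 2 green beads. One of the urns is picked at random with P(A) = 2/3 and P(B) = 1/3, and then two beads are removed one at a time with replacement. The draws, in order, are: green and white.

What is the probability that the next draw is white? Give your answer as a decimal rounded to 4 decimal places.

For each hypothesis, P(data | H) works out to: P(data | urn A) = (4/6)(2/6) = 2/9; P(data | urn B) = (2/4)(2/4) = 1/4.
Weighting by the prior gives 2/3 · 2/9 = 4/27, 1/3 · 1/4 = 1/12; summing to 25/108.
Dividing through by the total gives posterior P(urn A | data) = 16/25, P(urn B | data) = 9/25.
So P(white next | data) = Σ P(white next | H) P(H | data) = (1/3)(16/25) + (1/2)(9/25) = 59/150.

0.3933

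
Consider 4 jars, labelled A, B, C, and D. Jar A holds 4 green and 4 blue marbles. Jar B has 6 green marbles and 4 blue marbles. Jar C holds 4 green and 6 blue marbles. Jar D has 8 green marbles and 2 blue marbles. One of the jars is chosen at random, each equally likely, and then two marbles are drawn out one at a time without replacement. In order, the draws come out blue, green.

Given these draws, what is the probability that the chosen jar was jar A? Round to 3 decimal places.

0.287

For each hypothesis, P(data | H) works out to: P(data | jar A) = (4/8)(4/7) = 2/7; P(data | jar B) = (4/10)(6/9) = 4/15; P(data | jar C) = (6/10)(4/9) = 4/15; P(data | jar D) = (2/10)(8/9) = 8/45.
Multiplying each by its prior: 1/4 · 2/7 = 1/14, 1/4 · 4/15 = 1/15, 1/4 · 4/15 = 1/15, 1/4 · 8/45 = 2/45; with total 157/630.
By Bayes' rule, P(jar A | data) = (1/14) / (157/630) = 45/157.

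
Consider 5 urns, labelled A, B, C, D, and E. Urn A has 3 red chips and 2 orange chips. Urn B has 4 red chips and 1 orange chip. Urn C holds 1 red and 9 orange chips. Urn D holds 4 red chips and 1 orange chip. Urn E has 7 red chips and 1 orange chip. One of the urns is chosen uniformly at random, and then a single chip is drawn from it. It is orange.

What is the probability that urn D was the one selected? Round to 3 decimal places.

Under each hypothesis, the probability of this draw is: P(data | urn A) = (2/5) = 2/5; P(data | urn B) = (1/5) = 1/5; P(data | urn C) = (9/10) = 9/10; P(data | urn D) = (1/5) = 1/5; P(data | urn E) = (1/8) = 1/8.
The prior-weighted likelihoods are 1/5 · 2/5 = 2/25, 1/5 · 1/5 = 1/25, 1/5 · 9/10 = 9/50, 1/5 · 1/5 = 1/25, 1/5 · 1/8 = 1/40; summing to 73/200.
So P(urn D | data) = (1/25) / (73/200) = 8/73.

0.110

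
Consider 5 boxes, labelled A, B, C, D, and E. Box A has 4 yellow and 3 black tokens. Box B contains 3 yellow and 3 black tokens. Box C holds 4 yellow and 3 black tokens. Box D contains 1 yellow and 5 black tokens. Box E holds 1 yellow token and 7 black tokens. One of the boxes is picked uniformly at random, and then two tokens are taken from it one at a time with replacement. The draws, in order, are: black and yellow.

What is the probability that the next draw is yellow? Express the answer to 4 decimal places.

0.4470

The likelihood of the observed sequence under each hypothesis: P(data | box A) = (3/7)(4/7) = 0.2449; P(data | box B) = (3/6)(3/6) = 0.25; P(data | box C) = (3/7)(4/7) = 0.2449; P(data | box D) = (5/6)(1/6) = 0.13889; P(data | box E) = (7/8)(1/8) = 0.10938.
Multiplying each by its prior: 1/5 · 0.2449 = 0.04898, 1/5 · 0.25 = 0.05, 1/5 · 0.2449 = 0.04898, 1/5 · 0.13889 = 0.027778, 1/5 · 0.10938 = 0.021875; summing to 0.19761.
Dividing through by the total gives posterior P(box A | data) = 0.24786, P(box B | data) = 0.25302, P(box C | data) = 0.24786, P(box D | data) = 0.14057, P(box E | data) = 0.1107.
So P(yellow next | data) = Σ P(yellow next | H) P(H | data) = (4/7)(0.24786) + (1/2)(0.25302) + (4/7)(0.24786) + (1/6)(0.14057) + (1/8)(0.1107) = 0.44704.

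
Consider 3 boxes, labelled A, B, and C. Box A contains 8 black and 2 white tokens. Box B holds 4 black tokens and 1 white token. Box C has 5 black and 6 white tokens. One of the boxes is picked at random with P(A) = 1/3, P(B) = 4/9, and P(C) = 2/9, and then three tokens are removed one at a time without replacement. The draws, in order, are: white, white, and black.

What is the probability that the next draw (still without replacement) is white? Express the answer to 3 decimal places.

Under each hypothesis, the probability of the observed sequence is: P(data | box A) = (2/10)(1/9)(8/8) = 0.022222; P(data | box B) = (1/5)(0/4) = 0; P(data | box C) = (6/11)(5/10)(5/9) = 0.15152.
Multiplying each by its prior: 1/3 · 0.022222 = 0.0074074, 4/9 · 0 = 0, 2/9 · 0.15152 = 0.03367; summing to 0.041077.
The posterior is then P(box A | data) = 0.18033, P(box B | data) = 0, P(box C | data) = 0.81967.
So P(white next | data) = Σ P(white next | H) P(H | data) = (0)(0.18033) + (1/2)(0.81967) = 0.40984.

0.410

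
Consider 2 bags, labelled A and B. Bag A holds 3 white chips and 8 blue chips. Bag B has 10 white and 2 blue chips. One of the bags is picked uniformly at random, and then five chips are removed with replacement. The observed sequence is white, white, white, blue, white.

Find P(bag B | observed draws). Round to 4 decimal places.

Under each hypothesis, the probability of the observed sequence is: P(data | bag A) = (3/11)(3/11)(3/11)(8/11)(3/11) = 0.0040236; P(data | bag B) = (10/12)(10/12)(10/12)(2/12)(10/12) = 0.080376.
The prior-weighted likelihoods are 1/2 · 0.0040236 = 0.0020118, 1/2 · 0.080376 = 0.040188; summing to 0.0422.
Hence P(bag B | data) = (0.040188) / (0.0422) = 0.95233.

0.9523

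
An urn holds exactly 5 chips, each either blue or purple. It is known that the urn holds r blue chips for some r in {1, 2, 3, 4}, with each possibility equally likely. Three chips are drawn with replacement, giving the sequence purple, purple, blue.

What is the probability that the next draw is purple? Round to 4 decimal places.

Compute the likelihood of the observed sequence for each case: P(data | r = 1) = (4/5)(4/5)(1/5) = 16/125; P(data | r = 2) = (3/5)(3/5)(2/5) = 18/125; P(data | r = 3) = (2/5)(2/5)(3/5) = 12/125; P(data | r = 4) = (1/5)(1/5)(4/5) = 4/125.
Multiplying each by its prior: 1/4 · 16/125 = 4/125, 1/4 · 18/125 = 9/250, 1/4 · 12/125 = 3/125, 1/4 · 4/125 = 1/125; summing to 1/10.
Normalising, the posterior is P(r = 1 | data) = 8/25, P(r = 2 | data) = 9/25, P(r = 3 | data) = 6/25, P(r = 4 | data) = 2/25.
So P(purple next | data) = Σ P(purple next | H) P(H | data) = (4/5)(8/25) + (3/5)(9/25) + (2/5)(6/25) + (1/5)(2/25) = 73/125.

0.5840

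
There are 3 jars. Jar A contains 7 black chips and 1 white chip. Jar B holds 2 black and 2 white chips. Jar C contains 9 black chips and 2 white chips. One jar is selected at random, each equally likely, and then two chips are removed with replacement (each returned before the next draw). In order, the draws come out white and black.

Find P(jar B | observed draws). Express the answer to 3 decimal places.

0.492

Compute the likelihood of the observed sequence for each case: P(data | jar A) = (1/8)(7/8) = 0.10938; P(data | jar B) = (2/4)(2/4) = 0.25; P(data | jar C) = (2/11)(9/11) = 0.14876.
Weighting by the prior gives 1/3 · 0.10938 = 0.036458, 1/3 · 0.25 = 0.083333, 1/3 · 0.14876 = 0.049587; these sum to 0.16938.
Hence P(jar B | data) = (0.083333) / (0.16938) = 0.49199.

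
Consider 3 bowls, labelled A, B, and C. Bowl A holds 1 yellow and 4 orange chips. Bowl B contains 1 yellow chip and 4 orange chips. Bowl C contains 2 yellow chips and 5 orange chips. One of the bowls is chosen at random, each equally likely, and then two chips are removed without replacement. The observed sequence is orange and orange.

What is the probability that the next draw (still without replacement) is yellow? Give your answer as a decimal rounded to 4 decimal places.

0.3523

Under each hypothesis, the probability of the observed sequence is: P(data | bowl A) = (4/5)(3/4) = 3/5; P(data | bowl B) = (4/5)(3/4) = 3/5; P(data | bowl C) = (5/7)(4/6) = 10/21.
The prior-weighted likelihoods are 1/3 · 3/5 = 1/5, 1/3 · 3/5 = 1/5, 1/3 · 10/21 = 10/63; with total 176/315.
The posterior is then P(bowl A | data) = 63/176, P(bowl B | data) = 63/176, P(bowl C | data) = 25/88.
The predictive probability is P(yellow next | data) = (1/3)(63/176) + (1/3)(63/176) + (2/5)(25/88) = 31/88.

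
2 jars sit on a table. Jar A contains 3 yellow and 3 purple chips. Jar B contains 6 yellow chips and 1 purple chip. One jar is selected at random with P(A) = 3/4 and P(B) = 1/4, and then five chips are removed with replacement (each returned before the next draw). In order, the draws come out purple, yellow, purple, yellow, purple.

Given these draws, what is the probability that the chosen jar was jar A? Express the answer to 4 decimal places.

0.9777

Compute the likelihood of the observed sequence for each case: P(data | jar A) = (3/6)(3/6)(3/6)(3/6)(3/6) = 0.03125; P(data | jar B) = (1/7)(6/7)(1/7)(6/7)(1/7) = 0.002142.
Multiplying each by its prior: 3/4 · 0.03125 = 0.023438, 1/4 · 0.002142 = 0.00053549; these sum to 0.023973.
So P(jar A | data) = (0.023438) / (0.023973) = 0.97766.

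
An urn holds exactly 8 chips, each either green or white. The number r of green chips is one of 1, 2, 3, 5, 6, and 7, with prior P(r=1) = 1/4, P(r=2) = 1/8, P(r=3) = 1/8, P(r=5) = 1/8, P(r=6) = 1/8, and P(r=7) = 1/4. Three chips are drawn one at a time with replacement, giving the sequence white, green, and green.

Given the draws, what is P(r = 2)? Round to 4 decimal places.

0.0732

Compute the likelihood of the observed sequence for each case: P(data | r = 1) = (7/8)(1/8)(1/8) = 0.013672; P(data | r = 2) = (6/8)(2/8)(2/8) = 0.046875; P(data | r = 3) = (5/8)(3/8)(3/8) = 0.087891; P(data | r = 5) = (3/8)(5/8)(5/8) = 0.14648; P(data | r = 6) = (2/8)(6/8)(6/8) = 0.14062; P(data | r = 7) = (1/8)(7/8)(7/8) = 0.095703.
Multiplying each by its prior: 1/4 · 0.013672 = 0.003418, 1/8 · 0.046875 = 0.0058594, 1/8 · 0.087891 = 0.010986, 1/8 · 0.14648 = 0.018311, 1/8 · 0.14062 = 0.017578, 1/4 · 0.095703 = 0.023926; summing to 0.080078.
So P(r = 2 | data) = (0.0058594) / (0.080078) = 0.073171.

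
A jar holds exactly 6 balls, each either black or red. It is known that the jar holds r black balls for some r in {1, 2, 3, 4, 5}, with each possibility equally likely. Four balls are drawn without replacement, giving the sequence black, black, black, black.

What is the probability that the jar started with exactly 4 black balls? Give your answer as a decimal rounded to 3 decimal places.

Under each hypothesis, the probability of the observed sequence is: P(data | r = 1) = (1/6)(0/5) = 0; P(data | r = 2) = (2/6)(1/5)(0/4) = 0; P(data | r = 3) = (3/6)(2/5)(1/4)(0/3) = 0; P(data | r = 4) = (4/6)(3/5)(2/4)(1/3) = 1/15; P(data | r = 5) = (5/6)(4/5)(3/4)(2/3) = 1/3.
The prior-weighted likelihoods are 1/5 · 0 = 0, 1/5 · 0 = 0, 1/5 · 0 = 0, 1/5 · 1/15 = 1/75, 1/5 · 1/3 = 1/15; with total 2/25.
So P(r = 4 | data) = (1/75) / (2/25) = 1/6.

0.167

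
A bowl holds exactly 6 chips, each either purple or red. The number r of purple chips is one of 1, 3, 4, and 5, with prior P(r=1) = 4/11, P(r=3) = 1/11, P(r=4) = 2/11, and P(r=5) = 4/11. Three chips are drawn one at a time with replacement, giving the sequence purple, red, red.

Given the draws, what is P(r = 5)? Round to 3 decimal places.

Compute the likelihood of the observed sequence for each case: P(data | r = 1) = (1/6)(5/6)(5/6) = 0.11574; P(data | r = 3) = (3/6)(3/6)(3/6) = 0.125; P(data | r = 4) = (4/6)(2/6)(2/6) = 0.074074; P(data | r = 5) = (5/6)(1/6)(1/6) = 0.023148.
The prior-weighted likelihoods are 4/11 · 0.11574 = 0.042088, 1/11 · 0.125 = 0.011364, 2/11 · 0.074074 = 0.013468, 4/11 · 0.023148 = 0.0084175; summing to 0.075337.
By Bayes' rule, P(r = 5 | data) = (0.0084175) / (0.075337) = 0.11173.

0.112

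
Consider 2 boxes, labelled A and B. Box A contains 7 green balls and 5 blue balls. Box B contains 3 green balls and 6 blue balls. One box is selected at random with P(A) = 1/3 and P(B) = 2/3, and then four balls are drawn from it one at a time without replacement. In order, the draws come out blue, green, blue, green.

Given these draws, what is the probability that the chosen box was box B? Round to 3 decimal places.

0.627

Compute the likelihood of the observed sequence for each case: P(data | box A) = (5/12)(7/11)(4/10)(6/9) = 0.070707; P(data | box B) = (6/9)(3/8)(5/7)(2/6) = 0.059524.
Weighting by the prior gives 1/3 · 0.070707 = 0.023569, 2/3 · 0.059524 = 0.039683; summing to 0.063252.
Hence P(box B | data) = (0.039683) / (0.063252) = 0.62738.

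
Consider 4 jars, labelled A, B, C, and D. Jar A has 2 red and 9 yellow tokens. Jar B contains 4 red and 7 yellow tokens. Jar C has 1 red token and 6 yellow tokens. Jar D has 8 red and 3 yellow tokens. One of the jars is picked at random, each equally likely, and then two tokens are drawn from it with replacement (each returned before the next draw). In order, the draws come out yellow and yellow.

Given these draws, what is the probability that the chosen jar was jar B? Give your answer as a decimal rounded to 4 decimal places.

0.2150

The likelihood of the observed sequence under each hypothesis: P(data | jar A) = (9/11)(9/11) = 0.66942; P(data | jar B) = (7/11)(7/11) = 0.40496; P(data | jar C) = (6/7)(6/7) = 0.73469; P(data | jar D) = (3/11)(3/11) = 0.07438.
The prior-weighted likelihoods are 1/4 · 0.66942 = 0.16736, 1/4 · 0.40496 = 0.10124, 1/4 · 0.73469 = 0.18367, 1/4 · 0.07438 = 0.018595; with total 0.47086.
By Bayes' rule, P(jar B | data) = (0.10124) / (0.47086) = 0.21501.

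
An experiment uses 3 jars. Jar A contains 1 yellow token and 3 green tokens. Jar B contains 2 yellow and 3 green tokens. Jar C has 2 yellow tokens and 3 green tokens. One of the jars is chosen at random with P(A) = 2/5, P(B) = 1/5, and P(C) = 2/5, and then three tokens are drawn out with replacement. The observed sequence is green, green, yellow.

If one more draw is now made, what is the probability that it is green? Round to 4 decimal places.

0.6591

The likelihood of the observed sequence under each hypothesis: P(data | jar A) = (3/4)(3/4)(1/4) = 0.14062; P(data | jar B) = (3/5)(3/5)(2/5) = 0.144; P(data | jar C) = (3/5)(3/5)(2/5) = 0.144.
The prior-weighted likelihoods are 2/5 · 0.14062 = 0.05625, 1/5 · 0.144 = 0.0288, 2/5 · 0.144 = 0.0576; summing to 0.14265.
Normalising, the posterior is P(jar A | data) = 0.39432, P(jar B | data) = 0.20189, P(jar C | data) = 0.40379.
The predictive probability is P(green next | data) = (3/4)(0.39432) + (3/5)(0.20189) + (3/5)(0.40379) = 0.65915.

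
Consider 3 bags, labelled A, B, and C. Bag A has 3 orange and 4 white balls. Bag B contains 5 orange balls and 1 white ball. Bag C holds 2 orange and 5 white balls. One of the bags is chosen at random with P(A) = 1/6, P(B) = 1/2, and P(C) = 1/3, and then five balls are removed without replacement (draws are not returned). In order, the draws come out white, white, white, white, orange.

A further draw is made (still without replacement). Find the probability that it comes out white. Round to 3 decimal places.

0.435

The likelihood of the observed sequence under each hypothesis: P(data | bag A) = (4/7)(3/6)(2/5)(1/4)(3/3) = 1/35; P(data | bag B) = (1/6)(0/5) = 0; P(data | bag C) = (5/7)(4/6)(3/5)(2/4)(2/3) = 2/21.
The prior-weighted likelihoods are 1/6 · 1/35 = 1/210, 1/2 · 0 = 0, 1/3 · 2/21 = 2/63; these sum to 23/630.
The posterior is then P(bag A | data) = 3/23, P(bag B | data) = 0, P(bag C | data) = 20/23.
So P(white next | data) = Σ P(white next | H) P(H | data) = (0)(3/23) + (1/2)(20/23) = 10/23.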